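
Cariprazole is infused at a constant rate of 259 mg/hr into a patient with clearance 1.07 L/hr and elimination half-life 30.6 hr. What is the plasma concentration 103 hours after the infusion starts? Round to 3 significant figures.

Css = rate / CL = 259 / 1.07 = 242.1 mg/L
k = ln 2 / 30.6 = 0.02265 hr⁻¹
C(t) = Css (1 − e^(−kt)) = 242.1 × (1 − e^(−2.333)) = 242.1 × 0.9030 ≈ 219 mg/L

219 mg/L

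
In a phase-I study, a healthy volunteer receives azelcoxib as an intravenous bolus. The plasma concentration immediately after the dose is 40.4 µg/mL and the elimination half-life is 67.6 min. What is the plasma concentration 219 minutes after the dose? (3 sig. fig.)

4.28 µg/mL

k = ln 2 / 67.6 = 0.01025 min⁻¹
219 min is 3.240 half-lives, so C = 40.4 × (1/2)^3.240 = 40.4 × 0.1059 ≈ 4.28 µg/mL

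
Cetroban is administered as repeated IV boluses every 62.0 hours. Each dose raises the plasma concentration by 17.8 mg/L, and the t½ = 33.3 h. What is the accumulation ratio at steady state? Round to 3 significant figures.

1.38

k = ln 2 / 33.3 = 0.02082 h⁻¹
Fraction remaining after one interval: e^(−kτ) = e^(−0.02082 × 62.0) = 0.2751
R = 1 / (1 − 0.2751) = 1 / 0.7249 ≈ 1.38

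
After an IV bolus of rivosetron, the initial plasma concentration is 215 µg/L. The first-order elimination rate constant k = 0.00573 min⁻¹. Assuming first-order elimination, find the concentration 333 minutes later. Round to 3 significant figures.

31.9 µg/L

C(t) = C₀ e^(−kt) = 215 × e^(−0.005730 × 333) = 215 × e^(−1.908) = 215 × 0.1484 ≈ 31.9 µg/L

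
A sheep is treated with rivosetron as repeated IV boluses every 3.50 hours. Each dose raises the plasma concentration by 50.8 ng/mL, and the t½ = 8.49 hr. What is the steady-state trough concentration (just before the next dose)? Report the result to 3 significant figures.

154 ng/mL

k = ln 2 / 8.49 = 0.08164 hr⁻¹
Fraction remaining after one interval: e^(−kτ) = e^(−0.08164 × 3.50) = 0.7515
R = 1 / (1 − 0.7515) = 4.023
Css,max = 50.8 × 4.023 = 204.4 ng/mL
Css,min = Css,max × e^(−kτ) = 204.4 × 0.7515 ≈ 154 ng/mL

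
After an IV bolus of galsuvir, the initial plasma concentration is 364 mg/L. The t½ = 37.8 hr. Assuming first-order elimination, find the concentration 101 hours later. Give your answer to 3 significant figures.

k = ln 2 / 37.8 = 0.01834 hr⁻¹
C(t) = C₀ e^(−kt) = 364 × e^(−0.01834 × 101) = 364 × e^(−1.852) = 364 × 0.1569 ≈ 57.1 mg/L

57.1 mg/L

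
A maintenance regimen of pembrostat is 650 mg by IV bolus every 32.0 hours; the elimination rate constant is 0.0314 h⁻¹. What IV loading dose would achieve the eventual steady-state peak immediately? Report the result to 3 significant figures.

Accumulation ratio R = 1 / (1 − e^(−kτ)) = 1 / (1 − e^(−0.03140×32.0)) = 1 / (1 − 0.3661) = 1.578
Loading dose = maintenance dose × R = 650 × 1.578 ≈ 1030 mg

1030 mg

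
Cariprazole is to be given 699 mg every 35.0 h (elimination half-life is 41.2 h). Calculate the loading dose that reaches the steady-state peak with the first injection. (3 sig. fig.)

k = ln 2 / 41.2 = 0.01682 h⁻¹
Accumulation ratio R = 1 / (1 − e^(−kτ)) = 1 / (1 − e^(−0.01682×35.0)) = 1 / (1 − 0.5550) = 2.247
Loading dose = maintenance dose × R = 699 × 2.247 ≈ 1570 mg

1570 mg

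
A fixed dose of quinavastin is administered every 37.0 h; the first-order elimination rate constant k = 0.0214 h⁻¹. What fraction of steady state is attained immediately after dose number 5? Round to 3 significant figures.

f_n = 1 − e^(−nkτ) = 1 − e^(−5 × 0.02140 × 37.0) = 1 − e^(−3.959) = 1 − 0.01908 ≈ 0.981

0.981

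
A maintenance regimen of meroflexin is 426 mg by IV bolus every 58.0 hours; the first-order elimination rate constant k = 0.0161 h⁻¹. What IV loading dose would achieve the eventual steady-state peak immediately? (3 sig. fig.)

702 mg

Accumulation ratio R = 1 / (1 − e^(−kτ)) = 1 / (1 − e^(−0.01610×58.0)) = 1 / (1 − 0.3931) = 1.648
Loading dose = maintenance dose × R = 426 × 1.648 ≈ 702 mg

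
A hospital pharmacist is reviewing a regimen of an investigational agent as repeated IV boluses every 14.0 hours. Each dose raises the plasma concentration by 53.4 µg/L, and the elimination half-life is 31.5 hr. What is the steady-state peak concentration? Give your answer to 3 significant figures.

201 µg/L

k = ln 2 / 31.5 = 0.02200 hr⁻¹
Fraction remaining after one interval: e^(−kτ) = e^(−0.02200 × 14.0) = 0.7349
R = 1 / (1 − 0.7349) = 3.772
Css,max = 53.4 × 3.772 ≈ 201 µg/L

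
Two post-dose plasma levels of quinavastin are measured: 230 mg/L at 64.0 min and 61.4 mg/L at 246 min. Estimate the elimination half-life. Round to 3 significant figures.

k = ln(C₁/C₂) / (t₂ − t₁) = ln(230/61.4) / (246 − 64.0)
  = 1.321 / 182.0 = 0.007256 min⁻¹
t½ = ln 2 / k = ln 2 / 0.007256 ≈ 95.5 minutes

95.5 minutes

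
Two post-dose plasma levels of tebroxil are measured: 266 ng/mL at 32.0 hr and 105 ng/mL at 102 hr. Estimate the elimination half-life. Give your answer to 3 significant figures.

52.2 hours

k = ln(C₁/C₂) / (t₂ − t₁) = ln(266/105) / (102 − 32.0)
  = 0.9295 / 70.00 = 0.01328 hr⁻¹
t½ = ln 2 / k = ln 2 / 0.01328 ≈ 52.2 hours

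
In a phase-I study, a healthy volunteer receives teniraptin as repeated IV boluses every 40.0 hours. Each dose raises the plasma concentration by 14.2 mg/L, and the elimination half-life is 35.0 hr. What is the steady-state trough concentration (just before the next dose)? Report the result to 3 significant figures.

k = ln 2 / 35.0 = 0.01980 hr⁻¹
Fraction remaining after one interval: e^(−kτ) = e^(−0.01980 × 40.0) = 0.4529
R = 1 / (1 − 0.4529) = 1.828
Css,max = 14.2 × 1.828 = 25.95 mg/L
Css,min = Css,max × e^(−kτ) = 25.95 × 0.4529 ≈ 11.8 mg/L

11.8 mg/L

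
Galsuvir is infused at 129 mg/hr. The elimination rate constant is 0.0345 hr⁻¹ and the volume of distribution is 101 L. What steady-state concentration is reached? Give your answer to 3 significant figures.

CL = k · V = 0.0345 × 101 = 3.485 L/hr
Css = rate / CL = 129 / 3.485 ≈ 37.0 µg/mL

37.0 µg/mL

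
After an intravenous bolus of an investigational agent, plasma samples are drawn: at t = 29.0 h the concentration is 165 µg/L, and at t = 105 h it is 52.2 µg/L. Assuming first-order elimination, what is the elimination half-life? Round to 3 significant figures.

45.8 hours

k = ln(C₁/C₂) / (t₂ − t₁) = ln(165/52.2) / (105 − 29.0)
  = 1.151 / 76.00 = 0.01514 h⁻¹
t½ = ln 2 / k = ln 2 / 0.01514 ≈ 45.8 hours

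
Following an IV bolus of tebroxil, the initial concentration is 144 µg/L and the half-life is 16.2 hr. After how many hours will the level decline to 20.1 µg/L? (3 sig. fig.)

46.0 hours

k = ln 2 / 16.2 = 0.04279 hr⁻¹
C(t) = C₀ e^(−kt)  ⇒  t = ln(C₀/C) / k
t = ln(144/20.1) / 0.04279 = 1.969 / 0.04279 ≈ 46.0 hours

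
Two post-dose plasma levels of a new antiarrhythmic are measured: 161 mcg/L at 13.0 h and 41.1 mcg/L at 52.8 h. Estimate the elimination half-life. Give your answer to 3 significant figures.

k = ln(C₁/C₂) / (t₂ − t₁) = ln(161/41.1) / (52.8 − 13.0)
  = 1.365 / 39.80 = 0.03431 h⁻¹
t½ = ln 2 / k = ln 2 / 0.03431 ≈ 20.2 hours

20.2 hours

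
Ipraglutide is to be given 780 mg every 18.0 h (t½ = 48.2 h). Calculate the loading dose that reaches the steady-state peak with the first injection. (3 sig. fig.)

3420 mg

k = ln 2 / 48.2 = 0.01438 h⁻¹
Accumulation ratio R = 1 / (1 − e^(−kτ)) = 1 / (1 − e^(−0.01438×18.0)) = 1 / (1 − 0.7719) = 4.385
Loading dose = maintenance dose × R = 780 × 4.385 ≈ 3420 mg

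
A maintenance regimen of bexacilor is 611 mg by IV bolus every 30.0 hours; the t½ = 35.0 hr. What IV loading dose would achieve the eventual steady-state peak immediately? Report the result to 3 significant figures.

1360 mg

k = ln 2 / 35.0 = 0.01980 hr⁻¹
Accumulation ratio R = 1 / (1 − e^(−kτ)) = 1 / (1 − e^(−0.01980×30.0)) = 1 / (1 − 0.5520) = 2.232
Loading dose = maintenance dose × R = 611 × 2.232 ≈ 1360 mg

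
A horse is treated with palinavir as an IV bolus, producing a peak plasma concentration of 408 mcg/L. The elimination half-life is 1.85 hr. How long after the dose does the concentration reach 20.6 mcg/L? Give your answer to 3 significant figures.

k = ln 2 / 1.85 = 0.3747 hr⁻¹
C(t) = C₀ e^(−kt)  ⇒  t = ln(C₀/C) / k
t = ln(408/20.6) / 0.3747 = 2.986 / 0.3747 ≈ 7.97 hours

7.97 hours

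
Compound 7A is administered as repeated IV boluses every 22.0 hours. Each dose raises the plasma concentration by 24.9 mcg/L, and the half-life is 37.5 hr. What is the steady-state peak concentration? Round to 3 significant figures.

k = ln 2 / 37.5 = 0.01848 hr⁻¹
Fraction remaining after one interval: e^(−kτ) = e^(−0.01848 × 22.0) = 0.6659
R = 1 / (1 − 0.6659) = 2.993
Css,max = 24.9 × 2.993 ≈ 74.5 mcg/L

74.5 mcg/L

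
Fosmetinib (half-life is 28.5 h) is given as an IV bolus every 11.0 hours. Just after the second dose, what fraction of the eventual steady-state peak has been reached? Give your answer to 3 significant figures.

0.414

k = ln 2 / 28.5 = 0.02432 h⁻¹
f_n = 1 − e^(−nkτ) = 1 − e^(−2 × 0.02432 × 11.0) = 1 − e^(−0.5351) = 1 − 0.5856 ≈ 0.414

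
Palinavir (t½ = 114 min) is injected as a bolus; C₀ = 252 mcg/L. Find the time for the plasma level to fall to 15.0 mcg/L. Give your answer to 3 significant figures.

k = ln 2 / 114 = 0.006080 min⁻¹
C(t) = C₀ e^(−kt)  ⇒  t = ln(C₀/C) / k
t = ln(252/15.0) / 0.006080 = 2.821 / 0.006080 ≈ 464 minutes

464 minutes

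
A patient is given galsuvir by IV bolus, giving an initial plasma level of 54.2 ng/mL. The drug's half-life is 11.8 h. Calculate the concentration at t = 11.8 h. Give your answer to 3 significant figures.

k = ln 2 / 11.8 = 0.05874 h⁻¹
11.8 h is 1.000 half-lives, so C = 54.2 × (1/2)^1.000 = 54.2 × 0.5000 ≈ 27.1 ng/mL

27.1 ng/mL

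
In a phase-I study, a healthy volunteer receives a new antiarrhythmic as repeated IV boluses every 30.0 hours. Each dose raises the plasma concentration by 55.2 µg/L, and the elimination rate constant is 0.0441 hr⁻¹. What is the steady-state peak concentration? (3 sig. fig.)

75.2 µg/L

Fraction remaining after one interval: e^(−kτ) = e^(−0.04410 × 30.0) = 0.2663
R = 1 / (1 − 0.2663) = 1.363
Css,max = 55.2 × 1.363 ≈ 75.2 µg/L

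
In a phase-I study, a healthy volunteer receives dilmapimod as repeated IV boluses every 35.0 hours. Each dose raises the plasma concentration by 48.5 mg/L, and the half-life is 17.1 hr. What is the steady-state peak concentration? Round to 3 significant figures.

k = ln 2 / 17.1 = 0.04053 hr⁻¹
Fraction remaining after one interval: e^(−kτ) = e^(−0.04053 × 35.0) = 0.2420
R = 1 / (1 − 0.2420) = 1.319
Css,max = 48.5 × 1.319 ≈ 64.0 mg/L

64.0 mg/L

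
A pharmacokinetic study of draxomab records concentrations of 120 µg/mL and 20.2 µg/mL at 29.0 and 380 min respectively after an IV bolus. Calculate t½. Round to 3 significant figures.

137 minutes

k = ln(C₁/C₂) / (t₂ − t₁) = ln(120/20.2) / (380 − 29.0)
  = 1.782 / 351.0 = 0.005076 min⁻¹
t½ = ln 2 / k = ln 2 / 0.005076 ≈ 137 minutes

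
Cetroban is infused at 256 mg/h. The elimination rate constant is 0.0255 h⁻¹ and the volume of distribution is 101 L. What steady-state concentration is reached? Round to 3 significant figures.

99.4 mg/L

CL = k · V = 0.0255 × 101 = 2.575 L/h
Css = rate / CL = 256 / 2.575 ≈ 99.4 mg/L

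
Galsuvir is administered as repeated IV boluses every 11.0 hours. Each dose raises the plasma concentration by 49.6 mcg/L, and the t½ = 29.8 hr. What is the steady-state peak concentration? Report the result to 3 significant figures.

k = ln 2 / 29.8 = 0.02326 hr⁻¹
Fraction remaining after one interval: e^(−kτ) = e^(−0.02326 × 11.0) = 0.7743
R = 1 / (1 − 0.7743) = 4.430
Css,max = 49.6 × 4.430 ≈ 220 mcg/L

220 mcg/L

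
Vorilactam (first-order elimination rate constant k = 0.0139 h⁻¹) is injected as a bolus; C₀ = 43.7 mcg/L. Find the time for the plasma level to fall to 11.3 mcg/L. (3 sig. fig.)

97.3 hours

C(t) = C₀ e^(−kt)  ⇒  t = ln(C₀/C) / k
t = ln(43.7/11.3) / 0.01390 = 1.353 / 0.01390 ≈ 97.3 hours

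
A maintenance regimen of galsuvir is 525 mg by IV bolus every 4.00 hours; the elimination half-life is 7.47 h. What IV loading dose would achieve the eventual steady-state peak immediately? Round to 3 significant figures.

k = ln 2 / 7.47 = 0.09279 h⁻¹
Accumulation ratio R = 1 / (1 − e^(−kτ)) = 1 / (1 − e^(−0.09279×4.00)) = 1 / (1 − 0.6899) = 3.225
Loading dose = maintenance dose × R = 525 × 3.225 ≈ 1690 mg

1690 mg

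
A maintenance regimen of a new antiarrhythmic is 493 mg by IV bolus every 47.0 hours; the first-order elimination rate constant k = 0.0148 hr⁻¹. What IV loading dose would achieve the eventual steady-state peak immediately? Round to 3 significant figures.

984 mg

Accumulation ratio R = 1 / (1 − e^(−kτ)) = 1 / (1 − e^(−0.01480×47.0)) = 1 / (1 − 0.4988) = 1.995
Loading dose = maintenance dose × R = 493 × 1.995 ≈ 984 mg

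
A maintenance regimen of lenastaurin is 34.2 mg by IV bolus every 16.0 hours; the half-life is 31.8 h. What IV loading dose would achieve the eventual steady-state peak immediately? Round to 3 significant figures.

k = ln 2 / 31.8 = 0.02180 h⁻¹
Accumulation ratio R = 1 / (1 − e^(−kτ)) = 1 / (1 − e^(−0.02180×16.0)) = 1 / (1 − 0.7056) = 3.396
Loading dose = maintenance dose × R = 34.2 × 3.396 ≈ 116 mg

116 mg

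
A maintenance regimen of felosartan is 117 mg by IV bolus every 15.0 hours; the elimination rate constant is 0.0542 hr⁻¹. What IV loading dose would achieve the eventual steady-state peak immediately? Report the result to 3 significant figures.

210 mg

Accumulation ratio R = 1 / (1 − e^(−kτ)) = 1 / (1 − e^(−0.05420×15.0)) = 1 / (1 − 0.4435) = 1.797
Loading dose = maintenance dose × R = 117 × 1.797 ≈ 210 mg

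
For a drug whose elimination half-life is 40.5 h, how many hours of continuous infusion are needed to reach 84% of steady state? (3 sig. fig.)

107 hours

k = ln 2 / 40.5 = 0.01711 h⁻¹
f = 1 − e^(−kt)  ⇒  t = −ln(1 − f) / k
t = −ln(1 − 0.84) / 0.01711 = 1.833 / 0.01711 ≈ 107 hours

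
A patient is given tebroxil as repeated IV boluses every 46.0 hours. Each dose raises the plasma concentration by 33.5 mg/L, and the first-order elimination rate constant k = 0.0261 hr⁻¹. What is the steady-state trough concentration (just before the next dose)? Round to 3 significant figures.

Fraction remaining after one interval: e^(−kτ) = e^(−0.02610 × 46.0) = 0.3010
R = 1 / (1 − 0.3010) = 1.431
Css,max = 33.5 × 1.431 = 47.93 mg/L
Css,min = Css,max × e^(−kτ) = 47.93 × 0.3010 ≈ 14.4 mg/L

14.4 mg/L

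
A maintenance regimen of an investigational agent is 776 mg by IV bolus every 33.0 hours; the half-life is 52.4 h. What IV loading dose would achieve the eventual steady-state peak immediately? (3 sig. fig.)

k = ln 2 / 52.4 = 0.01323 h⁻¹
Accumulation ratio R = 1 / (1 − e^(−kτ)) = 1 / (1 − e^(−0.01323×33.0)) = 1 / (1 − 0.6463) = 2.827
Loading dose = maintenance dose × R = 776 × 2.827 ≈ 2190 mg

2190 mg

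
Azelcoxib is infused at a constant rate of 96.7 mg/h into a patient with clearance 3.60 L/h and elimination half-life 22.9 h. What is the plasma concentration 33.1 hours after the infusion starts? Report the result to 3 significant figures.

17.0 µg/mL

Css = rate / CL = 96.7 / 3.60 = 26.86 µg/mL
k = ln 2 / 22.9 = 0.03027 h⁻¹
C(t) = Css (1 − e^(−kt)) = 26.86 × (1 − e^(−1.002)) = 26.86 × 0.6328 ≈ 17.0 µg/mL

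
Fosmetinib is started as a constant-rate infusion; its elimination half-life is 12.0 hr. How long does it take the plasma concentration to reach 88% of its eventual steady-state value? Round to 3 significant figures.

36.7 hours

k = ln 2 / 12.0 = 0.05776 hr⁻¹
f = 1 − e^(−kt)  ⇒  t = −ln(1 − f) / k
t = −ln(1 − 0.88) / 0.05776 = 2.120 / 0.05776 ≈ 36.7 hours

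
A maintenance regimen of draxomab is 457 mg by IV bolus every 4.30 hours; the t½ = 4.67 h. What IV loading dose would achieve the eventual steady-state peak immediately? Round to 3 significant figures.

k = ln 2 / 4.67 = 0.1484 h⁻¹
Accumulation ratio R = 1 / (1 − e^(−kτ)) = 1 / (1 − e^(−0.1484×4.30)) = 1 / (1 − 0.5282) = 2.120
Loading dose = maintenance dose × R = 457 × 2.120 ≈ 969 mg

969 mg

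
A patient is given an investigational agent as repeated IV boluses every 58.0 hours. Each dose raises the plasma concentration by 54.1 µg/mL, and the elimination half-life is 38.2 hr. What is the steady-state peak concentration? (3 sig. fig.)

83.1 µg/mL

k = ln 2 / 38.2 = 0.01815 hr⁻¹
Fraction remaining after one interval: e^(−kτ) = e^(−0.01815 × 58.0) = 0.3491
R = 1 / (1 − 0.3491) = 1.536
Css,max = 54.1 × 1.536 ≈ 83.1 µg/mL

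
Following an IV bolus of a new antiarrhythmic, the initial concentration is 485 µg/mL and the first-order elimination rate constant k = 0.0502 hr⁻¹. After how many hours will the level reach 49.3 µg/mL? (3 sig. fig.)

45.5 hours

C(t) = C₀ e^(−kt)  ⇒  t = ln(C₀/C) / k
t = ln(485/49.3) / 0.05020 = 2.286 / 0.05020 ≈ 45.5 hours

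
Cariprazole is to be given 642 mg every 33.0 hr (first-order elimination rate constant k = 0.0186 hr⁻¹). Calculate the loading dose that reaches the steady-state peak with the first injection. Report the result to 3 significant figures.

1400 mg

Accumulation ratio R = 1 / (1 − e^(−kτ)) = 1 / (1 − e^(−0.01860×33.0)) = 1 / (1 − 0.5413) = 2.180
Loading dose = maintenance dose × R = 642 × 2.180 ≈ 1400 mg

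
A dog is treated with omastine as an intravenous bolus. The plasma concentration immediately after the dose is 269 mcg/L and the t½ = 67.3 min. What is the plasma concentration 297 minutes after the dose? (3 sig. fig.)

12.6 mcg/L

k = ln 2 / 67.3 = 0.01030 min⁻¹
297 min is 4.413 half-lives, so C = 269 × (1/2)^4.413 = 269 × 0.04694 ≈ 12.6 mcg/L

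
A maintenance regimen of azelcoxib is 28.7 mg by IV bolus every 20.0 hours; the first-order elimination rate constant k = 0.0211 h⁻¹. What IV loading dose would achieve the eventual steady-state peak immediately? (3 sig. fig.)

Accumulation ratio R = 1 / (1 − e^(−kτ)) = 1 / (1 − e^(−0.02110×20.0)) = 1 / (1 − 0.6557) = 2.905
Loading dose = maintenance dose × R = 28.7 × 2.905 ≈ 83.4 mg

83.4 mg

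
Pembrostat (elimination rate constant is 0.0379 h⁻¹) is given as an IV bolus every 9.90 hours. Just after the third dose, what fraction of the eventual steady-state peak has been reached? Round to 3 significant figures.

f_n = 1 − e^(−nkτ) = 1 − e^(−3 × 0.03790 × 9.90) = 1 − e^(−1.126) = 1 − 0.3244 ≈ 0.676

0.676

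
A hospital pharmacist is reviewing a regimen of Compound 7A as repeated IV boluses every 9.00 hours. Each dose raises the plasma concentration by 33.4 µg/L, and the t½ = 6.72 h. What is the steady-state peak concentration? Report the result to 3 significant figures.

k = ln 2 / 6.72 = 0.1031 h⁻¹
Fraction remaining after one interval: e^(−kτ) = e^(−0.1031 × 9.00) = 0.3952
R = 1 / (1 − 0.3952) = 1.653
Css,max = 33.4 × 1.653 ≈ 55.2 µg/L

55.2 µg/L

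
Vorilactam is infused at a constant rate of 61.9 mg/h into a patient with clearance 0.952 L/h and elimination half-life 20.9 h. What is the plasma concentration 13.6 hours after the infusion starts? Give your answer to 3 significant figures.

Css = rate / CL = 61.9 / 0.952 = 65.02 µg/mL
k = ln 2 / 20.9 = 0.03316 h⁻¹
C(t) = Css (1 − e^(−kt)) = 65.02 × (1 − e^(−0.4510)) = 65.02 × 0.3630 ≈ 23.6 µg/mL

23.6 µg/mL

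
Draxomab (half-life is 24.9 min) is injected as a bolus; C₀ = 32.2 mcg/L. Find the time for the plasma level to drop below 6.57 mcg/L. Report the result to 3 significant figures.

k = ln 2 / 24.9 = 0.02784 min⁻¹
C(t) = C₀ e^(−kt)  ⇒  t = ln(C₀/C) / k
t = ln(32.2/6.57) / 0.02784 = 1.589 / 0.02784 ≈ 57.1 minutes

57.1 minutes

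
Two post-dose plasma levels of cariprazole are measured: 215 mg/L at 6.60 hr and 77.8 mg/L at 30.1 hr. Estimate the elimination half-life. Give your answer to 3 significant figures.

k = ln(C₁/C₂) / (t₂ − t₁) = ln(215/77.8) / (30.1 − 6.60)
  = 1.016 / 23.50 = 0.04326 hr⁻¹
t½ = ln 2 / k = ln 2 / 0.04326 ≈ 16.0 hours

16.0 hours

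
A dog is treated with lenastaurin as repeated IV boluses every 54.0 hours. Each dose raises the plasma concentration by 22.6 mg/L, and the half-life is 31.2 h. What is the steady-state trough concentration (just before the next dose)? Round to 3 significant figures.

9.75 mg/L

k = ln 2 / 31.2 = 0.02222 h⁻¹
Fraction remaining after one interval: e^(−kτ) = e^(−0.02222 × 54.0) = 0.3013
R = 1 / (1 − 0.3013) = 1.431
Css,max = 22.6 × 1.431 = 32.35 mg/L
Css,min = Css,max × e^(−kτ) = 32.35 × 0.3013 ≈ 9.75 mg/L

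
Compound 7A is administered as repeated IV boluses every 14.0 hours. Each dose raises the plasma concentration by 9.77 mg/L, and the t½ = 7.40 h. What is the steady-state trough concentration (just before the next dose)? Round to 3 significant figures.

k = ln 2 / 7.40 = 0.09367 h⁻¹
Fraction remaining after one interval: e^(−kτ) = e^(−0.09367 × 14.0) = 0.2695
R = 1 / (1 − 0.2695) = 1.369
Css,max = 9.77 × 1.369 = 13.37 mg/L
Css,min = Css,max × e^(−kτ) = 13.37 × 0.2695 ≈ 3.60 mg/L

3.60 mg/L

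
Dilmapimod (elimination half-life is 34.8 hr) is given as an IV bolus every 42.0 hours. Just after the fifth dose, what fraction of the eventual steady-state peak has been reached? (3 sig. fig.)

0.985

k = ln 2 / 34.8 = 0.01992 hr⁻¹
f_n = 1 − e^(−nkτ) = 1 − e^(−5 × 0.01992 × 42.0) = 1 − e^(−4.183) = 1 − 0.01526 ≈ 0.985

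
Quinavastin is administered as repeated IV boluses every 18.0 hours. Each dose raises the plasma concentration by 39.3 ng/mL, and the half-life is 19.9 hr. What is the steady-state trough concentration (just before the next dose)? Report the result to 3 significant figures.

45.1 ng/mL

k = ln 2 / 19.9 = 0.03483 hr⁻¹
Fraction remaining after one interval: e^(−kτ) = e^(−0.03483 × 18.0) = 0.5342
R = 1 / (1 − 0.5342) = 2.147
Css,max = 39.3 × 2.147 = 84.37 ng/mL
Css,min = Css,max × e^(−kτ) = 84.37 × 0.5342 ≈ 45.1 ng/mL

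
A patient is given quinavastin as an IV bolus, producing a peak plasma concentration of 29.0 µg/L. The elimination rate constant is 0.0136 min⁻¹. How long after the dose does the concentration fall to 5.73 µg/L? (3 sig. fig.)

C(t) = C₀ e^(−kt)  ⇒  t = ln(C₀/C) / k
t = ln(29.0/5.73) / 0.01360 = 1.622 / 0.01360 ≈ 119 minutes

119 minutes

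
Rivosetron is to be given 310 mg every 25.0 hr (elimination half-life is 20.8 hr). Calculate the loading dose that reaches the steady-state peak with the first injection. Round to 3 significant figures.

548 mg

k = ln 2 / 20.8 = 0.03332 hr⁻¹
Accumulation ratio R = 1 / (1 − e^(−kτ)) = 1 / (1 − e^(−0.03332×25.0)) = 1 / (1 − 0.4347) = 1.769
Loading dose = maintenance dose × R = 310 × 1.769 ≈ 548 mg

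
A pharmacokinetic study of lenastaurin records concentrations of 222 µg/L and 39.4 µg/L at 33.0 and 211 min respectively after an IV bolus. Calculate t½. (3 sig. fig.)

71.4 minutes

k = ln(C₁/C₂) / (t₂ − t₁) = ln(222/39.4) / (211 − 33.0)
  = 1.729 / 178.0 = 0.009713 min⁻¹
t½ = ln 2 / k = ln 2 / 0.009713 ≈ 71.4 minutes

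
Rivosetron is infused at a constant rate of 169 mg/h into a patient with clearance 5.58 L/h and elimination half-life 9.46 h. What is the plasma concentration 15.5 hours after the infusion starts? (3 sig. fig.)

Css = rate / CL = 169 / 5.58 = 30.29 mg/L
k = ln 2 / 9.46 = 0.07327 h⁻¹
C(t) = Css (1 − e^(−kt)) = 30.29 × (1 − e^(−1.136)) = 30.29 × 0.6788 ≈ 20.6 mg/L

20.6 mg/L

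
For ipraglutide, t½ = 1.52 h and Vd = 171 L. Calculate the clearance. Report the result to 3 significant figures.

k = ln 2 / t½ = ln 2 / 1.52 = 0.4560 h⁻¹
CL = k · V = 0.4560 × 171 ≈ 78.0 L/h

78.0 L/h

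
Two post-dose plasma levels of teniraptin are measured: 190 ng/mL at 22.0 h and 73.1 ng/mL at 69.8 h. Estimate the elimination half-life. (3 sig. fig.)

34.7 hours

k = ln(C₁/C₂) / (t₂ − t₁) = ln(190/73.1) / (69.8 − 22.0)
  = 0.9552 / 47.80 = 0.01998 h⁻¹
t½ = ln 2 / k = ln 2 / 0.01998 ≈ 34.7 hours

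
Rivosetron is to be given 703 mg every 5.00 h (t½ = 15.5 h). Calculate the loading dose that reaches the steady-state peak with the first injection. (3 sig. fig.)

k = ln 2 / 15.5 = 0.04472 h⁻¹
Accumulation ratio R = 1 / (1 − e^(−kτ)) = 1 / (1 − e^(−0.04472×5.00)) = 1 / (1 − 0.7996) = 4.991
Loading dose = maintenance dose × R = 703 × 4.991 ≈ 3510 mg

3510 mg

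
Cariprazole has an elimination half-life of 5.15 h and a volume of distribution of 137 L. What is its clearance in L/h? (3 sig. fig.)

18.4 L/h

k = ln 2 / t½ = ln 2 / 5.15 = 0.1346 h⁻¹
CL = k · V = 0.1346 × 137 ≈ 18.4 L/h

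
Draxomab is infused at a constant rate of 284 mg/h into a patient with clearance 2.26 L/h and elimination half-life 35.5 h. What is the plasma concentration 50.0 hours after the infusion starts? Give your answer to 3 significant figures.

78.3 mg/L

Css = rate / CL = 284 / 2.26 = 125.7 mg/L
k = ln 2 / 35.5 = 0.01953 h⁻¹
C(t) = Css (1 − e^(−kt)) = 125.7 × (1 − e^(−0.9763)) = 125.7 × 0.6233 ≈ 78.3 mg/L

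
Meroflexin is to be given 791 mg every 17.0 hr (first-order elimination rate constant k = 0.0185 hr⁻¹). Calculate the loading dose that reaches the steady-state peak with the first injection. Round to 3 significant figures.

2930 mg

Accumulation ratio R = 1 / (1 − e^(−kτ)) = 1 / (1 − e^(−0.01850×17.0)) = 1 / (1 − 0.7302) = 3.706
Loading dose = maintenance dose × R = 791 × 3.706 ≈ 2930 mg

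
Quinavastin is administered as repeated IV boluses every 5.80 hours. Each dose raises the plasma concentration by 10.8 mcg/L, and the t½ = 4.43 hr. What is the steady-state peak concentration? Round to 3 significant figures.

18.1 mcg/L

k = ln 2 / 4.43 = 0.1565 hr⁻¹
Fraction remaining after one interval: e^(−kτ) = e^(−0.1565 × 5.80) = 0.4035
R = 1 / (1 − 0.4035) = 1.677
Css,max = 10.8 × 1.677 ≈ 18.1 mcg/L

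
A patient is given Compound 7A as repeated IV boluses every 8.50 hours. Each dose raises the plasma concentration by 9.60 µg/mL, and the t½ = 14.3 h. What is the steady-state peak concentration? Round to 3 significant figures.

28.4 µg/mL

k = ln 2 / 14.3 = 0.04847 h⁻¹
Fraction remaining after one interval: e^(−kτ) = e^(−0.04847 × 8.50) = 0.6623
R = 1 / (1 − 0.6623) = 2.961
Css,max = 9.60 × 2.961 ≈ 28.4 µg/mL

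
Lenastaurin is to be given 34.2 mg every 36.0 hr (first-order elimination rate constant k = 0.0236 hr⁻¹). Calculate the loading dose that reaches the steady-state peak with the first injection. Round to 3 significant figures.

Accumulation ratio R = 1 / (1 − e^(−kτ)) = 1 / (1 − e^(−0.02360×36.0)) = 1 / (1 − 0.4276) = 1.747
Loading dose = maintenance dose × R = 34.2 × 1.747 ≈ 59.7 mg

59.7 mg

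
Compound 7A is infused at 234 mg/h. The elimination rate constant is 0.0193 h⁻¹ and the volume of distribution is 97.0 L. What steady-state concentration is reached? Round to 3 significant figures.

125 mg/L

CL = k · V = 0.0193 × 97.0 = 1.872 L/h
Css = rate / CL = 234 / 1.872 ≈ 125 mg/L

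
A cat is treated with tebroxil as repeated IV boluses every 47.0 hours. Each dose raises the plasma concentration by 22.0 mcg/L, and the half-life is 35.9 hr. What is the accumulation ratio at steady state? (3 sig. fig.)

1.68

k = ln 2 / 35.9 = 0.01931 hr⁻¹
Fraction remaining after one interval: e^(−kτ) = e^(−0.01931 × 47.0) = 0.4035
R = 1 / (1 − 0.4035) = 1 / 0.5965 ≈ 1.68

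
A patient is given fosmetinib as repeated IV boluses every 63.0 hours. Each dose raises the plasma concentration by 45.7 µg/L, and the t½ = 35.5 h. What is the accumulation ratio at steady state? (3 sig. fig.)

k = ln 2 / 35.5 = 0.01953 h⁻¹
Fraction remaining after one interval: e^(−kτ) = e^(−0.01953 × 63.0) = 0.2923
R = 1 / (1 − 0.2923) = 1 / 0.7077 ≈ 1.41

1.41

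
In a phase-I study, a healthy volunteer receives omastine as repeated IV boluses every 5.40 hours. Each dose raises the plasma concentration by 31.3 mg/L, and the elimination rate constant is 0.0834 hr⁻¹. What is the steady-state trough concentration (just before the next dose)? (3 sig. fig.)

55.0 mg/L

Fraction remaining after one interval: e^(−kτ) = e^(−0.08340 × 5.40) = 0.6374
R = 1 / (1 − 0.6374) = 2.758
Css,max = 31.3 × 2.758 = 86.32 mg/L
Css,min = Css,max × e^(−kτ) = 86.32 × 0.6374 ≈ 55.0 mg/L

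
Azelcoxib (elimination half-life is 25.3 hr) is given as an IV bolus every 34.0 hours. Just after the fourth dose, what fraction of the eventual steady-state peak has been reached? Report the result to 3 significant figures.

0.976

k = ln 2 / 25.3 = 0.02740 hr⁻¹
f_n = 1 − e^(−nkτ) = 1 − e^(−4 × 0.02740 × 34.0) = 1 − e^(−3.726) = 1 − 0.02409 ≈ 0.976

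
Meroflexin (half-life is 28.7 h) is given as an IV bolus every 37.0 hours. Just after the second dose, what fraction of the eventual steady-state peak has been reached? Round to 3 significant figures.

0.833

k = ln 2 / 28.7 = 0.02415 h⁻¹
f_n = 1 − e^(−nkτ) = 1 − e^(−2 × 0.02415 × 37.0) = 1 − e^(−1.787) = 1 − 0.1674 ≈ 0.833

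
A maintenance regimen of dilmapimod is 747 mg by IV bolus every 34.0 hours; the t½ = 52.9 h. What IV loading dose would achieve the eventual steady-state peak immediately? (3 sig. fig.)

k = ln 2 / 52.9 = 0.01310 h⁻¹
Accumulation ratio R = 1 / (1 − e^(−kτ)) = 1 / (1 − e^(−0.01310×34.0)) = 1 / (1 − 0.6405) = 2.782
Loading dose = maintenance dose × R = 747 × 2.782 ≈ 2080 mg

2080 mg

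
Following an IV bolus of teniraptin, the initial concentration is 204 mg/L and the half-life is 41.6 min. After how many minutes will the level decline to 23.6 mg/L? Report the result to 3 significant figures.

k = ln 2 / 41.6 = 0.01666 min⁻¹
C(t) = C₀ e^(−kt)  ⇒  t = ln(C₀/C) / k
t = ln(204/23.6) / 0.01666 = 2.157 / 0.01666 ≈ 129 minutes

129 minutes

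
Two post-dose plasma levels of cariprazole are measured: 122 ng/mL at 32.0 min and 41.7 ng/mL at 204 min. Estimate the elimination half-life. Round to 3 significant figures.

k = ln(C₁/C₂) / (t₂ − t₁) = ln(122/41.7) / (204 − 32.0)
  = 1.074 / 172.0 = 0.006241 min⁻¹
t½ = ln 2 / k = ln 2 / 0.006241 ≈ 111 minutes

111 minutes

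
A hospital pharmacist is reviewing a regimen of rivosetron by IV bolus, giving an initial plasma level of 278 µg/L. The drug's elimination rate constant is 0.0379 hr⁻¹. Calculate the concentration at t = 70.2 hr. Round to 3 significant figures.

19.4 µg/L

C(t) = C₀ e^(−kt) = 278 × e^(−0.03790 × 70.2) = 278 × e^(−2.661) = 278 × 0.06991 ≈ 19.4 µg/L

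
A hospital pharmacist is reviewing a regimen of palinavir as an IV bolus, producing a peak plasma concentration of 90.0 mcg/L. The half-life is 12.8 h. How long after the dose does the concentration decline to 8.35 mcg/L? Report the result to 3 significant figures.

k = ln 2 / 12.8 = 0.05415 h⁻¹
C(t) = C₀ e^(−kt)  ⇒  t = ln(C₀/C) / k
t = ln(90.0/8.35) / 0.05415 = 2.378 / 0.05415 ≈ 43.9 hours

43.9 hours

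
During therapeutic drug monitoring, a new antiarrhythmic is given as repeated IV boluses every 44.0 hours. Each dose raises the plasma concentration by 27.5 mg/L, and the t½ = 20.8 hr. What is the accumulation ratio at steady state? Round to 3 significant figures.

1.30

k = ln 2 / 20.8 = 0.03332 hr⁻¹
Fraction remaining after one interval: e^(−kτ) = e^(−0.03332 × 44.0) = 0.2308
R = 1 / (1 − 0.2308) = 1 / 0.7692 ≈ 1.30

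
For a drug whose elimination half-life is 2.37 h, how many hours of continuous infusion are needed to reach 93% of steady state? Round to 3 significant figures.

k = ln 2 / 2.37 = 0.2925 h⁻¹
f = 1 − e^(−kt)  ⇒  t = −ln(1 − f) / k
t = −ln(1 − 0.93) / 0.2925 = 2.659 / 0.2925 ≈ 9.09 hours

9.09 hours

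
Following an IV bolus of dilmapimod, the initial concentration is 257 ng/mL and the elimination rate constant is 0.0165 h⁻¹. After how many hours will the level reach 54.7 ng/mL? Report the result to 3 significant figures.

93.8 hours

C(t) = C₀ e^(−kt)  ⇒  t = ln(C₀/C) / k
t = ln(257/54.7) / 0.01650 = 1.547 / 0.01650 ≈ 93.8 hours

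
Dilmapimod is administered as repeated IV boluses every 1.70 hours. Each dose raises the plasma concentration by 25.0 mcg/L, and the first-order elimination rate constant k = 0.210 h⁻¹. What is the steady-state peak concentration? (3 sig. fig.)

Fraction remaining after one interval: e^(−kτ) = e^(−0.2100 × 1.70) = 0.6998
R = 1 / (1 − 0.6998) = 3.331
Css,max = 25.0 × 3.331 ≈ 83.3 mcg/L

83.3 mcg/L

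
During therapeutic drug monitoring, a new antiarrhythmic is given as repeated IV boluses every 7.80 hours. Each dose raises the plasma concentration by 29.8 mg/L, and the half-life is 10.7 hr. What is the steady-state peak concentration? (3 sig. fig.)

k = ln 2 / 10.7 = 0.06478 hr⁻¹
Fraction remaining after one interval: e^(−kτ) = e^(−0.06478 × 7.80) = 0.6033
R = 1 / (1 − 0.6033) = 2.521
Css,max = 29.8 × 2.521 ≈ 75.1 mg/L

75.1 mg/L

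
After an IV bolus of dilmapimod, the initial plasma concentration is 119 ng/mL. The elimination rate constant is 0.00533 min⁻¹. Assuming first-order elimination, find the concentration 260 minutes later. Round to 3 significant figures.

29.8 ng/mL

C(t) = C₀ e^(−kt) = 119 × e^(−0.005330 × 260) = 119 × e^(−1.386) = 119 × 0.2501 ≈ 29.8 ng/mL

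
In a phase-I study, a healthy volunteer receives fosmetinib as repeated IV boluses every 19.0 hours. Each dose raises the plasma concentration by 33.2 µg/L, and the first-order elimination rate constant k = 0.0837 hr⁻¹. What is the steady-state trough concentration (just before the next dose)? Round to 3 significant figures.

8.50 µg/L

Fraction remaining after one interval: e^(−kτ) = e^(−0.08370 × 19.0) = 0.2039
R = 1 / (1 − 0.2039) = 1.256
Css,max = 33.2 × 1.256 = 41.70 µg/L
Css,min = Css,max × e^(−kτ) = 41.70 × 0.2039 ≈ 8.50 µg/L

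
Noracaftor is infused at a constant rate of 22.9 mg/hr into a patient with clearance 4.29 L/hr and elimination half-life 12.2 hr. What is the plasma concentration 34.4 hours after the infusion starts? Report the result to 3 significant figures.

4.58 mg/L

Css = rate / CL = 22.9 / 4.29 = 5.338 mg/L
k = ln 2 / 12.2 = 0.05682 hr⁻¹
C(t) = Css (1 − e^(−kt)) = 5.338 × (1 − e^(−1.954)) = 5.338 × 0.8584 ≈ 4.58 mg/L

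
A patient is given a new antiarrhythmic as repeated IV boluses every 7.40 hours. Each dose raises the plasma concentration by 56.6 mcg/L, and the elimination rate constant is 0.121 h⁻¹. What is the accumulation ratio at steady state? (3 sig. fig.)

1.69

Fraction remaining after one interval: e^(−kτ) = e^(−0.1210 × 7.40) = 0.4084
R = 1 / (1 − 0.4084) = 1 / 0.5916 ≈ 1.69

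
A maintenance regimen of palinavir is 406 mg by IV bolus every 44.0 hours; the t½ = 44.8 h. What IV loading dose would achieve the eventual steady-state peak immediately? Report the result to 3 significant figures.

k = ln 2 / 44.8 = 0.01547 h⁻¹
Accumulation ratio R = 1 / (1 − e^(−kτ)) = 1 / (1 − e^(−0.01547×44.0)) = 1 / (1 − 0.5062) = 2.025
Loading dose = maintenance dose × R = 406 × 2.025 ≈ 822 mg

822 mg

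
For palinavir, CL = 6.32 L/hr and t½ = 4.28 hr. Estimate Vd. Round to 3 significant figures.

39.0 L

k = ln 2 / t½ = ln 2 / 4.28 = 0.1620 hr⁻¹
V = CL / k = 6.32 / 0.1620 ≈ 39.0 L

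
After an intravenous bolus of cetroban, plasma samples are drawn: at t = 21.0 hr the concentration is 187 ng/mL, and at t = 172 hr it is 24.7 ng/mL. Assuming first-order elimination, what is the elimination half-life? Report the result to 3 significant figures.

k = ln(C₁/C₂) / (t₂ − t₁) = ln(187/24.7) / (172 − 21.0)
  = 2.024 / 151.0 = 0.01341 hr⁻¹
t½ = ln 2 / k = ln 2 / 0.01341 ≈ 51.7 hours

51.7 hours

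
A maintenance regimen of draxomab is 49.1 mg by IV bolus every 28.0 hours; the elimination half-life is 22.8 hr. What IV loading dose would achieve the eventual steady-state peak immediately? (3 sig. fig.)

85.7 mg

k = ln 2 / 22.8 = 0.03040 hr⁻¹
Accumulation ratio R = 1 / (1 − e^(−kτ)) = 1 / (1 − e^(−0.03040×28.0)) = 1 / (1 − 0.4269) = 1.745
Loading dose = maintenance dose × R = 49.1 × 1.745 ≈ 85.7 mg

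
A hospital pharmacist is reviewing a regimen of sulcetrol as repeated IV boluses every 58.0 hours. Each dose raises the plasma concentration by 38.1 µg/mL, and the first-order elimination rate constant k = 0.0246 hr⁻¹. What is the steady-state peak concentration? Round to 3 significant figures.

Fraction remaining after one interval: e^(−kτ) = e^(−0.02460 × 58.0) = 0.2401
R = 1 / (1 − 0.2401) = 1.316
Css,max = 38.1 × 1.316 ≈ 50.1 µg/mL

50.1 µg/mL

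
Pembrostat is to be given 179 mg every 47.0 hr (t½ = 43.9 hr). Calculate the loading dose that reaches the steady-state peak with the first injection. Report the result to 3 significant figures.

342 mg

k = ln 2 / 43.9 = 0.01579 hr⁻¹
Accumulation ratio R = 1 / (1 − e^(−kτ)) = 1 / (1 − e^(−0.01579×47.0)) = 1 / (1 − 0.4761) = 1.909
Loading dose = maintenance dose × R = 179 × 1.909 ≈ 342 mg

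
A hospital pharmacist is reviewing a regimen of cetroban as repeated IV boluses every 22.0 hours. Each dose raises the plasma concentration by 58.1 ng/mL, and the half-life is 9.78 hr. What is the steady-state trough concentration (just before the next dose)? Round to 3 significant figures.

15.5 ng/mL

k = ln 2 / 9.78 = 0.07087 hr⁻¹
Fraction remaining after one interval: e^(−kτ) = e^(−0.07087 × 22.0) = 0.2103
R = 1 / (1 − 0.2103) = 1.266
Css,max = 58.1 × 1.266 = 73.57 ng/mL
Css,min = Css,max × e^(−kτ) = 73.57 × 0.2103 ≈ 15.5 ng/mL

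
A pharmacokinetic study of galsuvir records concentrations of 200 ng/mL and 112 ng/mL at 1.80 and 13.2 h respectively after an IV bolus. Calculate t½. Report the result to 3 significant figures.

13.6 hours

k = ln(C₁/C₂) / (t₂ − t₁) = ln(200/112) / (13.2 − 1.80)
  = 0.5798 / 11.40 = 0.05086 h⁻¹
t½ = ln 2 / k = ln 2 / 0.05086 ≈ 13.6 hours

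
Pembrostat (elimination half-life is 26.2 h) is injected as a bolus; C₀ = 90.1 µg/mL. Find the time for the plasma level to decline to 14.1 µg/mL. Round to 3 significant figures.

70.1 hours

k = ln 2 / 26.2 = 0.02646 h⁻¹
C(t) = C₀ e^(−kt)  ⇒  t = ln(C₀/C) / k
t = ln(90.1/14.1) / 0.02646 = 1.855 / 0.02646 ≈ 70.1 hours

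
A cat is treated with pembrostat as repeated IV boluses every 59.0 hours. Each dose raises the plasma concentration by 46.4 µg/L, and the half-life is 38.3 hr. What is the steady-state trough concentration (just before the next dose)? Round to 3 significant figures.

k = ln 2 / 38.3 = 0.01810 hr⁻¹
Fraction remaining after one interval: e^(−kτ) = e^(−0.01810 × 59.0) = 0.3438
R = 1 / (1 − 0.3438) = 1.524
Css,max = 46.4 × 1.524 = 70.71 µg/L
Css,min = Css,max × e^(−kτ) = 70.71 × 0.3438 ≈ 24.3 µg/L

24.3 µg/L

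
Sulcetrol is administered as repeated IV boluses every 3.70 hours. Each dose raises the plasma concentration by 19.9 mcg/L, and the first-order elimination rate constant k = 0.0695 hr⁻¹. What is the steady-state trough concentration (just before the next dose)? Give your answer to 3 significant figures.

67.9 mcg/L

Fraction remaining after one interval: e^(−kτ) = e^(−0.06950 × 3.70) = 0.7733
R = 1 / (1 − 0.7733) = 4.410
Css,max = 19.9 × 4.410 = 87.76 mcg/L
Css,min = Css,max × e^(−kτ) = 87.76 × 0.7733 ≈ 67.9 mcg/L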